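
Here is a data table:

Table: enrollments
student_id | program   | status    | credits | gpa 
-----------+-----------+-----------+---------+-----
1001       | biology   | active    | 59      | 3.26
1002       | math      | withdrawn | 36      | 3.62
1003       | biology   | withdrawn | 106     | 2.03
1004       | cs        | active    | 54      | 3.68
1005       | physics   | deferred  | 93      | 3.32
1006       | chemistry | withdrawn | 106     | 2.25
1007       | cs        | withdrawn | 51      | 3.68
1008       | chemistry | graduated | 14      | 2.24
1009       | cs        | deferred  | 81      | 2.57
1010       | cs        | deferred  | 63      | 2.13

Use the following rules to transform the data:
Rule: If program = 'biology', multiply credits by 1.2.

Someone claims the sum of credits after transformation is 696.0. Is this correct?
Yes, the result is correct.

Step 1: Calculate the correct sum after transformation
Step 2: Apply multiplier 1.2 to records where program = 'biology'
Step 3: Correct result = 696.0
Step 4: Claimed result = 696.0
Step 5: 696.0 = 696.0 ✓
Conclusion: The claimed result is correct.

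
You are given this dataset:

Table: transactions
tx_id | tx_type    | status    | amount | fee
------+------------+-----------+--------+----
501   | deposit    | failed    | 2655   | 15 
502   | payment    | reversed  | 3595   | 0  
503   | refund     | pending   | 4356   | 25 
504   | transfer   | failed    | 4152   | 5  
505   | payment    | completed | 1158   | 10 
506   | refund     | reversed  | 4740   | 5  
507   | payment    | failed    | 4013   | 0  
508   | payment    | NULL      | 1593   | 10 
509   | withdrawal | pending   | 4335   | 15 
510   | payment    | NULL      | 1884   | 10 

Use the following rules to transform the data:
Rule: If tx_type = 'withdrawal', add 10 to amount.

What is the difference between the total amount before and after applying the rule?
10

Step 1: Original sum of amount = 32481
Step 2: 1 records have tx_type = 'withdrawal'
Step 3: Each affected record changes by 10
Step 4: Total change = 1 × 10 = 10
Step 5: New sum = 32481 + 10 = 32491
Step 6: Difference = |32491 - 32481| = 10
        (Sum increased by 10)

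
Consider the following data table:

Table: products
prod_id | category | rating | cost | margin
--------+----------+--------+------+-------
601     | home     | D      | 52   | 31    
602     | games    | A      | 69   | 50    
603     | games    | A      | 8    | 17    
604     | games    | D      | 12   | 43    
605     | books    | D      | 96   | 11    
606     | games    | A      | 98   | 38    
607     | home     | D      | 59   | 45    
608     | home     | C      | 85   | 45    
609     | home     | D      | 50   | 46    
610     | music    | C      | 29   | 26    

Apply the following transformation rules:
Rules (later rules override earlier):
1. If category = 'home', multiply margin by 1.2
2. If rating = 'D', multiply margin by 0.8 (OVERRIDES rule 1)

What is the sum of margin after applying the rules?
325.8

Step 1: Rule 2 takes priority for records with rating = 'D'
  - 5 records: 176 × 0.8 = 140.8
Step 2: Rule 1 applies to remaining records with category = 'home'
  - 1 records: 45 × 1.2 = 54.0
Step 3: Other records unchanged: 131
Step 4: Final sum = 140.8 + 54.0 + 131 = 325.8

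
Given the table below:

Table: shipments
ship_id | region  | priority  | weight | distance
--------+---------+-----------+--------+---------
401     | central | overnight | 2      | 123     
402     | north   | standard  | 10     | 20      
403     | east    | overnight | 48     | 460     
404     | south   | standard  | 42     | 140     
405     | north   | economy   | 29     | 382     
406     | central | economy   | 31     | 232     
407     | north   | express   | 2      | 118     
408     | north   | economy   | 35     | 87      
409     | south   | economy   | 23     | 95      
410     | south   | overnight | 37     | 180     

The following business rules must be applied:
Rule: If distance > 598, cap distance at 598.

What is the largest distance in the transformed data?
460

Step 1: Original maximum distance = 460
Step 2: Check cap of 598 against maximum
Step 3: No records exceed the cap (max 460 <= cap 598), so no capping applies
Step 4: Maximum after transformation = 460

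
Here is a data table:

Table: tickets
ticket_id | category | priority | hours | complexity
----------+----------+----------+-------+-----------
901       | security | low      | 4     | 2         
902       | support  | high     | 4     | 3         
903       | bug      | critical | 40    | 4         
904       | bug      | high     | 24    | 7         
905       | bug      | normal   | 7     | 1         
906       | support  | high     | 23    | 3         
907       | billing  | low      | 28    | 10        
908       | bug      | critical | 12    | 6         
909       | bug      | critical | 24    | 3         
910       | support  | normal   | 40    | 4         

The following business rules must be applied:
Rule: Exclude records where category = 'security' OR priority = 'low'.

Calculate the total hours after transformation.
174

Step 1: Find records where category = 'security' OR priority = 'low'
Step 2: 2 records match, summing to 32
Step 3: Original sum: 206
Step 4: Remaining sum = 206 - 32 = 174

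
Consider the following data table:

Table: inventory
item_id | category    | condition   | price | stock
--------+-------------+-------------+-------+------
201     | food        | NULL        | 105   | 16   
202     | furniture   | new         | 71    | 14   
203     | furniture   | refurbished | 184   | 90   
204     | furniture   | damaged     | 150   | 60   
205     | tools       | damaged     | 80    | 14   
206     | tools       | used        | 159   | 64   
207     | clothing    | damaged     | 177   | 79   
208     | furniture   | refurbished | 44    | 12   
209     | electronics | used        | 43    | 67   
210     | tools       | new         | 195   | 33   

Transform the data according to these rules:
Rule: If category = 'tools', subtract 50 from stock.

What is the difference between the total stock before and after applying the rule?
150

Step 1: Original sum of stock = 449
Step 2: 3 records have category = 'tools'
Step 3: Each affected record changes by -50
Step 4: Total change = 3 × -50 = -150
Step 5: New sum = 449 + -150 = 299
Step 6: Difference = |299 - 449| = 150
        (Sum decreased by 150)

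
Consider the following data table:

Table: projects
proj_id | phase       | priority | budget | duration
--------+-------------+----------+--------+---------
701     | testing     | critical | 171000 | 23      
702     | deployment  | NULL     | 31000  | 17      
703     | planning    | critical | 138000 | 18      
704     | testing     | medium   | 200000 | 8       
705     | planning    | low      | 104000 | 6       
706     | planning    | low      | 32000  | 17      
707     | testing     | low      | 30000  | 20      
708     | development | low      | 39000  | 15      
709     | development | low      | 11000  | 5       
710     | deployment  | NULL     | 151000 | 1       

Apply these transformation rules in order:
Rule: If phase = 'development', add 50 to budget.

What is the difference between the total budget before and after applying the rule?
100

Step 1: Original sum of budget = 907000
Step 2: 2 records have phase = 'development'
Step 3: Each affected record changes by 50
Step 4: Total change = 2 × 50 = 100
Step 5: New sum = 907000 + 100 = 907100
Step 6: Difference = |907100 - 907000| = 100
        (Sum increased by 100)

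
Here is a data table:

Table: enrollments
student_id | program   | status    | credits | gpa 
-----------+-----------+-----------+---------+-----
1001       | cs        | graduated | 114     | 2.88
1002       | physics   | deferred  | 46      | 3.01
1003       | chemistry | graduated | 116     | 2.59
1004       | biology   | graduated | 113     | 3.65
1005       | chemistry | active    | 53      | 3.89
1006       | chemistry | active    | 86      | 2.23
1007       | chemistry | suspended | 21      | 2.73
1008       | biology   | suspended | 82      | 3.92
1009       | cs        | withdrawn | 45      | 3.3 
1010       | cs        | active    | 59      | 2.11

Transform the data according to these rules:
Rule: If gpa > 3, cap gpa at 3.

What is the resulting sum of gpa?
27.54

Step 1: 5 records have gpa > 3
Step 2: These records originally summed to 17.77
Step 3: After capping: 5 × 3 = 15
Step 4: Unaffected records sum: 12.54
Step 5: Final sum = 15 + 12.54 = 27.54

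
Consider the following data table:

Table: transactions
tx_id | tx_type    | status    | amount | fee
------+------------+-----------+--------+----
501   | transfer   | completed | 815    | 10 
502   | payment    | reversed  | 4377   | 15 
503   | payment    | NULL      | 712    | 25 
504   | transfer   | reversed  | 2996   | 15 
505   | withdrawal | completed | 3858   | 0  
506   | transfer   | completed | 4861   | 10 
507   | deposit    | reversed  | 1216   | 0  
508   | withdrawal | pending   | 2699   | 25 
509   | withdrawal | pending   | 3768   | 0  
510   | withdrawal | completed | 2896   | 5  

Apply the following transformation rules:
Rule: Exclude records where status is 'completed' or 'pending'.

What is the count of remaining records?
4

Step 1: Count records to exclude
  - 4 (completed) + 2 (pending) = 6 records
Step 2: Total records: 10
Step 3: Remaining = 10 - 6 = 4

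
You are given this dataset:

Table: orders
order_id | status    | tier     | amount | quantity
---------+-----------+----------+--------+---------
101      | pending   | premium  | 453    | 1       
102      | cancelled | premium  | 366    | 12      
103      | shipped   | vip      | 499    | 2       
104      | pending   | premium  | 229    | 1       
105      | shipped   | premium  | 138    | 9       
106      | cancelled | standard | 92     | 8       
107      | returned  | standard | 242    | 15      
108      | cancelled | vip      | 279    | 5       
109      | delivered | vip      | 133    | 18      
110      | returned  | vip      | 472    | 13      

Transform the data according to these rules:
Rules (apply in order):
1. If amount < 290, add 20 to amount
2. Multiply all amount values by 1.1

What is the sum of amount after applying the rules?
3325.3

Step 1: Apply Rule 1 - Add 20 to records with amount < 290
  - 6 records affected: 1113 + (6 × 20) = 1233
  - Unaffected records: 1790
  - Sum after Rule 1: 3023
Step 2: Apply Rule 2 - Multiply all by 1.1
  - 3023 × 1.1 = 3325.3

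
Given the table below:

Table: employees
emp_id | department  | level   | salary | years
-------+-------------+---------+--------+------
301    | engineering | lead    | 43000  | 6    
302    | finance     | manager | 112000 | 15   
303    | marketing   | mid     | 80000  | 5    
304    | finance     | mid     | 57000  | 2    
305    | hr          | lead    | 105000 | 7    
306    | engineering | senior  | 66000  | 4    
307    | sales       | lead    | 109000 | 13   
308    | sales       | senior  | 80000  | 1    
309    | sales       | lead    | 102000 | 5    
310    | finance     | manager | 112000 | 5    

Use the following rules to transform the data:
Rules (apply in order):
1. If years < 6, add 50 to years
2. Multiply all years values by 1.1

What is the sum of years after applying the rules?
399.3

Step 1: Apply Rule 1 - Add 50 to records with years < 6
  - 6 records affected: 22 + (6 × 50) = 322
  - Unaffected records: 41
  - Sum after Rule 1: 363
Step 2: Apply Rule 2 - Multiply all by 1.1
  - 363 × 1.1 = 399.3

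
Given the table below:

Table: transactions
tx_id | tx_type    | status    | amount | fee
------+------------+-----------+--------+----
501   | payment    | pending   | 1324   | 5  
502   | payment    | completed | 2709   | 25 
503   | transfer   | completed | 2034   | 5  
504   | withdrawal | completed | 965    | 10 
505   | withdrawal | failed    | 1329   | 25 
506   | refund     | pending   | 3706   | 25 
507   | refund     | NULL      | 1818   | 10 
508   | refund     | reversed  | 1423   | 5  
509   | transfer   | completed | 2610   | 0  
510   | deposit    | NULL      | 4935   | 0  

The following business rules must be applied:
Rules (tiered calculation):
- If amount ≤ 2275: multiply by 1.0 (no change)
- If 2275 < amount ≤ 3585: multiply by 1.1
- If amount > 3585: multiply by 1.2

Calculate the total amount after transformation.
25113.1

Step 1: Tier 1 (amount ≤ 2275): 6 records, sum = 8893 × 1.0 = 8893.0
Step 2: Tier 2 (2275 < amount ≤ 3585): 2 records, sum = 5319 × 1.1 = 5850.9
Step 3: Tier 3 (amount > 3585): 2 records, sum = 8641 × 1.2 = 10369.2
Step 4: Final sum = 8893.0 + 5850.9 + 10369.2 = 25113.1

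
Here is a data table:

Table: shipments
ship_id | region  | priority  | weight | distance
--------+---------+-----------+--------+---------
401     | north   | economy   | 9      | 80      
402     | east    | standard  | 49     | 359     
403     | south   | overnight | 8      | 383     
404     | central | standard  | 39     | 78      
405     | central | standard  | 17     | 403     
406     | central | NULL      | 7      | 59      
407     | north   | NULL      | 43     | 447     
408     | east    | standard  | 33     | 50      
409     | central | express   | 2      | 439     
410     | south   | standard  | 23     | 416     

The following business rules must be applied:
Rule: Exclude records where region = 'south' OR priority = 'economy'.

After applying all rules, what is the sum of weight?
190

Step 1: Find records where region = 'south' OR priority = 'economy'
Step 2: 3 records match, summing to 40
Step 3: Original sum: 230
Step 4: Remaining sum = 230 - 40 = 190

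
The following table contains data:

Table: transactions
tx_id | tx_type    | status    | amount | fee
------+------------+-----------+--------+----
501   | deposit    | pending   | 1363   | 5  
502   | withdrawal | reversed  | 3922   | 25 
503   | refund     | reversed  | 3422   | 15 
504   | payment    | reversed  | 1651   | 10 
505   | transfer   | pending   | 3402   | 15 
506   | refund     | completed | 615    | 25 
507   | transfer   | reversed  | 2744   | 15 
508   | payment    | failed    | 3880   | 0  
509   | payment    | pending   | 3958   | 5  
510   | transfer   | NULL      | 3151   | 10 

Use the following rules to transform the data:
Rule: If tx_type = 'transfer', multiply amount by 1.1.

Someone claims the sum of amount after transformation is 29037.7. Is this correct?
Yes, the result is correct.

Step 1: Calculate the correct sum after transformation
Step 2: Apply multiplier 1.1 to records where tx_type = 'transfer'
Step 3: Correct result = 29037.7
Step 4: Claimed result = 29037.7
Step 5: 29037.7 = 29037.7 ✓
Conclusion: The claimed result is correct.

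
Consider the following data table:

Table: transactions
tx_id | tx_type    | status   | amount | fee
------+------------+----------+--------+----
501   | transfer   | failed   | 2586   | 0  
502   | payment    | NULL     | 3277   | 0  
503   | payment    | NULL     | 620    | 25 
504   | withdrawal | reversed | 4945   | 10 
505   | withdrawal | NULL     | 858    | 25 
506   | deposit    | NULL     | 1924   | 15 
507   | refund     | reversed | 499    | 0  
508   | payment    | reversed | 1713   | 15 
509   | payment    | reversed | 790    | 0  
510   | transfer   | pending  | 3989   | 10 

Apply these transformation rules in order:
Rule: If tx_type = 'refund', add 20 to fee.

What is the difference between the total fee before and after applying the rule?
20

Step 1: Original sum of fee = 100
Step 2: 1 records have tx_type = 'refund'
Step 3: Each affected record changes by 20
Step 4: Total change = 1 × 20 = 20
Step 5: New sum = 100 + 20 = 120
Step 6: Difference = |120 - 100| = 20
        (Sum increased by 20)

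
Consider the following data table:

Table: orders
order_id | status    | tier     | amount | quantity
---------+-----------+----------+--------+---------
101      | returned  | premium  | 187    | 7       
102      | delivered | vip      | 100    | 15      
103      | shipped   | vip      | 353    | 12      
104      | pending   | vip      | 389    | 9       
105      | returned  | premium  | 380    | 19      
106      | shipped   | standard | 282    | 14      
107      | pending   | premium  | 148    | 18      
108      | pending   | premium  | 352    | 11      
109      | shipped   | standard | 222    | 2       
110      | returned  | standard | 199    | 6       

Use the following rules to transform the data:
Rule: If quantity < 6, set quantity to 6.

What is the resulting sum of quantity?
117

Step 1: 1 records have quantity < 6
Step 2: These records originally summed to 2
Step 3: After setting to minimum: 1 × 6 = 6
Step 4: Unaffected records sum: 111
Step 5: Final sum = 6 + 111 = 117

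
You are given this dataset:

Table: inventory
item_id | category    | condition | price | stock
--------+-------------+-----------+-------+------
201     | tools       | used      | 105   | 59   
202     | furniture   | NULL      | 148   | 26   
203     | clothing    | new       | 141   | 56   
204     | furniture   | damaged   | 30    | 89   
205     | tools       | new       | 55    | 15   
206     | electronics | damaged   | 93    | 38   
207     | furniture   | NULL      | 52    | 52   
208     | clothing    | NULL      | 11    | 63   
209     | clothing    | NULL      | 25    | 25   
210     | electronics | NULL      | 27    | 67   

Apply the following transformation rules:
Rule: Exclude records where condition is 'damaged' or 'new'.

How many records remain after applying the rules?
6

Step 1: Count records to exclude
  - 2 (damaged) + 2 (new) = 4 records
Step 2: Total records: 10
Step 3: Remaining = 10 - 4 = 6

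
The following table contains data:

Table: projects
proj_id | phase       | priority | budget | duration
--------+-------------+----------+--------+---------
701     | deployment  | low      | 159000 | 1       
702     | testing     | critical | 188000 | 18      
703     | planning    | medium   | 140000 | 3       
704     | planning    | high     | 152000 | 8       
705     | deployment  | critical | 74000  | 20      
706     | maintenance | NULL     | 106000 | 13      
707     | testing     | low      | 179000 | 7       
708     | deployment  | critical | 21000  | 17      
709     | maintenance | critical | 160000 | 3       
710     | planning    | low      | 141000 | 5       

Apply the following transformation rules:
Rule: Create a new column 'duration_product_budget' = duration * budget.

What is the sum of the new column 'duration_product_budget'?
10832000

Step 1: For each record, compute duration * budget
Example calculations:
  1 * 159000 = 159000
  18 * 188000 = 3384000
  3 * 140000 = 420000
  ...
Step 2: Sum all derived values
Step 3: Total = 10832000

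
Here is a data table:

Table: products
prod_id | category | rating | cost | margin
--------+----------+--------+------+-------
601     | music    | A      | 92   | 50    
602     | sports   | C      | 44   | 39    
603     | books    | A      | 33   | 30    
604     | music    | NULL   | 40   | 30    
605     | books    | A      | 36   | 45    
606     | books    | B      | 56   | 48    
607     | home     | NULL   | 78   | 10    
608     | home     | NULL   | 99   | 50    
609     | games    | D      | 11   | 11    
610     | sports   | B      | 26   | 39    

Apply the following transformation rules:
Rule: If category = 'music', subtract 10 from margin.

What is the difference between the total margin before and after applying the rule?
20

Step 1: Original sum of margin = 352
Step 2: 2 records have category = 'music'
Step 3: Each affected record changes by -10
Step 4: Total change = 2 × -10 = -20
Step 5: New sum = 352 + -20 = 332
Step 6: Difference = |332 - 352| = 20
        (Sum decreased by 20)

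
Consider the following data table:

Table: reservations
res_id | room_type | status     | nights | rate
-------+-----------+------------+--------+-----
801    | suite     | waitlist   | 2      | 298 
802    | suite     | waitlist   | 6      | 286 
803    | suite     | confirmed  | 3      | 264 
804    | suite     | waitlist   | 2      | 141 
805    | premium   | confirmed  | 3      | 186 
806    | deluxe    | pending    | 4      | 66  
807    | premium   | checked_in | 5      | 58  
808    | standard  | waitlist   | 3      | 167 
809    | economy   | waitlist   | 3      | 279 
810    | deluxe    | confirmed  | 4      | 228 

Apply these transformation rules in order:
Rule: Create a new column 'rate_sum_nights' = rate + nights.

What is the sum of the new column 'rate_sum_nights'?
2008

Step 1: For each record, compute rate + nights
Example calculations:
  298 + 2 = 300
  286 + 6 = 292
  264 + 3 = 267
  ...
Step 2: Sum all derived values
Step 3: Total = 2008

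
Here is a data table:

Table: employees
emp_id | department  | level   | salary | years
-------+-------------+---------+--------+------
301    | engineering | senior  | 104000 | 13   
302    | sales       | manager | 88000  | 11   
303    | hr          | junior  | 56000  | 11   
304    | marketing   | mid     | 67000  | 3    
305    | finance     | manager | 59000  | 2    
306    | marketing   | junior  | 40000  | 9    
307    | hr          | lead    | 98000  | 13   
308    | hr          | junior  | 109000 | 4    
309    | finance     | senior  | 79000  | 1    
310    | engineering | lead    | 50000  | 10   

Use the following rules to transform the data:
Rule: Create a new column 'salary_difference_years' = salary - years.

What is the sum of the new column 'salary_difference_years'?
749923

Step 1: For each record, compute salary - years
Example calculations:
  104000 - 13 = 103987
  88000 - 11 = 87989
  56000 - 11 = 55989
  ...
Step 2: Sum all derived values
Step 3: Total = 749923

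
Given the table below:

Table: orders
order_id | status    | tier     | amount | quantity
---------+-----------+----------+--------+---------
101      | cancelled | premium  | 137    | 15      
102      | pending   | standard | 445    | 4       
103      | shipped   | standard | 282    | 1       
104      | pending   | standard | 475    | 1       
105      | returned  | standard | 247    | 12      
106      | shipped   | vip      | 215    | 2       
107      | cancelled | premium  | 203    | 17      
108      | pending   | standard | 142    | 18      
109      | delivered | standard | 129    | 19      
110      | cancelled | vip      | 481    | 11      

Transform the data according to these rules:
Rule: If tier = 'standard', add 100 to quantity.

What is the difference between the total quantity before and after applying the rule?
600

Step 1: Original sum of quantity = 100
Step 2: 6 records have tier = 'standard'
Step 3: Each affected record changes by 100
Step 4: Total change = 6 × 100 = 600
Step 5: New sum = 100 + 600 = 700
Step 6: Difference = |700 - 100| = 600
        (Sum increased by 600)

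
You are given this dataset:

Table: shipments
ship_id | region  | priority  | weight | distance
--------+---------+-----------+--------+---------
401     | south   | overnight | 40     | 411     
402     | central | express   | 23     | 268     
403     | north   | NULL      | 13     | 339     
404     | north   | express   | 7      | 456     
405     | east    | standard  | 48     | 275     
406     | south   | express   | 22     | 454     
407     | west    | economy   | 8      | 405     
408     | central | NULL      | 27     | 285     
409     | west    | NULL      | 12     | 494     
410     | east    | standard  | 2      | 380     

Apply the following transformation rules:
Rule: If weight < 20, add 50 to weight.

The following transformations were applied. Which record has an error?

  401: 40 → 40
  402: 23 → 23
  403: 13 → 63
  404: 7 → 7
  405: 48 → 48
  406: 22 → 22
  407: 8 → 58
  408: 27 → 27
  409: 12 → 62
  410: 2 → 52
Record 404 has an error. The correct transformed value should be 57, not 7.

Step 1: Check each record against the rule
Step 2: Record 404 has weight = 7
Step 3: Since 7 < 20, the bonus should have been applied
Step 4: Correct value = 57, but claimed value = 7
Conclusion: Record 404 has the error.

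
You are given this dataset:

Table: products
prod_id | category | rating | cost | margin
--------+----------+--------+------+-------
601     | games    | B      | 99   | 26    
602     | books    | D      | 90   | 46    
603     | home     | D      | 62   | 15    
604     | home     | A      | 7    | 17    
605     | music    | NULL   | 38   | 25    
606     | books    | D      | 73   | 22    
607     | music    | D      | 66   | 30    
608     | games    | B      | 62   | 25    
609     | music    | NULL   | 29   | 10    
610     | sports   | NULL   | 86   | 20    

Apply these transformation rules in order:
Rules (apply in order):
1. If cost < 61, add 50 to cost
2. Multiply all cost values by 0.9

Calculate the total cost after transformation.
685.8

Step 1: Apply Rule 1 - Add 50 to records with cost < 61
  - 3 records affected: 74 + (3 × 50) = 224
  - Unaffected records: 538
  - Sum after Rule 1: 762
Step 2: Apply Rule 2 - Multiply all by 0.9
  - 762 × 0.9 = 685.8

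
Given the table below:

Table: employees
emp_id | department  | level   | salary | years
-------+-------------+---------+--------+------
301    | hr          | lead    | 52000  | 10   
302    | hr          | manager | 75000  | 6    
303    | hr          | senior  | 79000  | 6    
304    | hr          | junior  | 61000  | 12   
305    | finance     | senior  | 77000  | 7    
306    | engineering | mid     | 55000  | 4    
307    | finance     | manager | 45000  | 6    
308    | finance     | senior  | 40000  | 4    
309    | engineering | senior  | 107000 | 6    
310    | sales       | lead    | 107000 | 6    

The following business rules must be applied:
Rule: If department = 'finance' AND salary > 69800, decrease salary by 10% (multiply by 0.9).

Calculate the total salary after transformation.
690300.0

Step 1: Find records where department = 'finance' AND salary > 69800
Step 2: 1 records match, summing to 77000
Step 3: After multiplier: 77000 × 0.9 = 69300.0
Step 4: Unaffected records sum: 621000
Step 5: Final sum = 69300.0 + 621000 = 690300.0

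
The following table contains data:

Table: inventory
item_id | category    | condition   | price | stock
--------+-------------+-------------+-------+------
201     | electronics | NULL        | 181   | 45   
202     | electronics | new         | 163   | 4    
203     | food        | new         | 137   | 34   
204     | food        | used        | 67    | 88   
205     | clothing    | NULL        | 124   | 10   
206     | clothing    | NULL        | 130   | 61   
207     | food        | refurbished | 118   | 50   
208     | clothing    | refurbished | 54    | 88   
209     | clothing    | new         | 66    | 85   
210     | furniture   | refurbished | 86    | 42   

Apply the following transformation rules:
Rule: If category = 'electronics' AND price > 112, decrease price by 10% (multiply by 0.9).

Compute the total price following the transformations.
1091.6

Step 1: Find records where category = 'electronics' AND price > 112
Step 2: 2 records match, summing to 344
Step 3: After multiplier: 344 × 0.9 = 309.6
Step 4: Unaffected records sum: 782
Step 5: Final sum = 309.6 + 782 = 1091.6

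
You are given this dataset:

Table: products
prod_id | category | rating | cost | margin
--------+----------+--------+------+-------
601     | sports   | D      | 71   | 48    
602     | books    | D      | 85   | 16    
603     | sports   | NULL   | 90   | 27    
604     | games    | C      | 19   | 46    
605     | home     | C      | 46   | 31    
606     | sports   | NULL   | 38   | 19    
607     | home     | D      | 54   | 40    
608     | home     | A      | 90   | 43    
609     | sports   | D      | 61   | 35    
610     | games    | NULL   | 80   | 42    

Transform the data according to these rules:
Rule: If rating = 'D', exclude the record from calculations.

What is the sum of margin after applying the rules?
208

Step 1: Identify records where rating = 'D'
Step 2: The excluded records sum to 139
Step 3: Original total margin = 347
Step 4: Remaining total = 347 - 139 = 208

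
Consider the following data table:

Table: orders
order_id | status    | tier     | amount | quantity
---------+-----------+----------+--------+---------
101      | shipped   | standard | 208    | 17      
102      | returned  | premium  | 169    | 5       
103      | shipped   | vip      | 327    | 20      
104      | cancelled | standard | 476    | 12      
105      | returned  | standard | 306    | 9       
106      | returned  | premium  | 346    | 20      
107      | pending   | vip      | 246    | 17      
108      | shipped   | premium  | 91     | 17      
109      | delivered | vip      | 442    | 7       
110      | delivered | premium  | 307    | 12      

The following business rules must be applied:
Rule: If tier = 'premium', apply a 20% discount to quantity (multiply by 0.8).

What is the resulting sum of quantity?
125.2

Step 1: Records with tier = 'premium' have total quantity = 54
Step 2: Apply multiplier: 54 × 0.8 = 43.2
Step 3: Other records total: 82
Step 4: Final sum = 43.2 + 82 = 125.2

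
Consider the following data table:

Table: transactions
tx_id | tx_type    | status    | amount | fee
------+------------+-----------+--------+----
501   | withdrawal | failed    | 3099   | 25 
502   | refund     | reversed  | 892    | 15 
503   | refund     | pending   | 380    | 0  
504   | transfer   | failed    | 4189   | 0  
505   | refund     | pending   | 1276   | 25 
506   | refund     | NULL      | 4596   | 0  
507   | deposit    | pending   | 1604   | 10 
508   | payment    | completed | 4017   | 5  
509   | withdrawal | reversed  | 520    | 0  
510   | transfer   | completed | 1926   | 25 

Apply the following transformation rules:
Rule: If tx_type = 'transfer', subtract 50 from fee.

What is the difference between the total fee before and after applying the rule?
100

Step 1: Original sum of fee = 105
Step 2: 2 records have tx_type = 'transfer'
Step 3: Each affected record changes by -50
Step 4: Total change = 2 × -50 = -100
Step 5: New sum = 105 + -100 = 5
Step 6: Difference = |5 - 105| = 100
        (Sum decreased by 100)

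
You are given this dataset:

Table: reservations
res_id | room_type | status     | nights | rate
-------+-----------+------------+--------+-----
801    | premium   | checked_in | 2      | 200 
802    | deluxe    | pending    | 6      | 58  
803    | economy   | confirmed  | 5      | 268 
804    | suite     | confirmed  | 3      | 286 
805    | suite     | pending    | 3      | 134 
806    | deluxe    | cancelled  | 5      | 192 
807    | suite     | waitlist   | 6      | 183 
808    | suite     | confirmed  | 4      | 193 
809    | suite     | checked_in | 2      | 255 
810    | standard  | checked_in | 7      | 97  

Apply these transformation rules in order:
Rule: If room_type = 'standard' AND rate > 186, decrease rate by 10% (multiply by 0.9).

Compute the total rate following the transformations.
1866

Step 1: Find records where room_type = 'standard' AND rate > 186
Step 2: 0 records match, summing to 0
Step 3: After multiplier: 0 × 0.9 = 0.0
Step 4: Unaffected records sum: 1866
Step 5: Final sum = 0.0 + 1866 = 1866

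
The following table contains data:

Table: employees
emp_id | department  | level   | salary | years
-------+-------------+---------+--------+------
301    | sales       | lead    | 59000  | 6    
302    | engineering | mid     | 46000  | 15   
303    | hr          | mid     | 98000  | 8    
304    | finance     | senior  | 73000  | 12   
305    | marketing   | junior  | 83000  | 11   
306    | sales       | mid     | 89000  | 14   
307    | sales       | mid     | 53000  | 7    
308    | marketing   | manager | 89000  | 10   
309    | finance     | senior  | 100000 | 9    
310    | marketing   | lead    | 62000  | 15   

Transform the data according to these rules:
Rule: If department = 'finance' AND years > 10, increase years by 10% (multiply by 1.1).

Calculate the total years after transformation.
108.2

Step 1: Find records where department = 'finance' AND years > 10
Step 2: 1 records match, summing to 12
Step 3: After multiplier: 12 × 1.1 = 13.2
Step 4: Unaffected records sum: 95
Step 5: Final sum = 13.2 + 95 = 108.2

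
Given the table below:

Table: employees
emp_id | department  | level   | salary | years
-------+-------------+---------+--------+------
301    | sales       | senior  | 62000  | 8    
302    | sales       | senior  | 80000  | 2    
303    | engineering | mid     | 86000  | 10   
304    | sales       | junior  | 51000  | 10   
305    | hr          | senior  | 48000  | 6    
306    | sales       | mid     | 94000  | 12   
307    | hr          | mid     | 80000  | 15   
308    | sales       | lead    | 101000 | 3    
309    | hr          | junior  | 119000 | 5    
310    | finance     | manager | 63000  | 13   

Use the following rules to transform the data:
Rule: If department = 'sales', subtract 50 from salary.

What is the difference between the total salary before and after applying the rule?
250

Step 1: Original sum of salary = 784000
Step 2: 5 records have department = 'sales'
Step 3: Each affected record changes by -50
Step 4: Total change = 5 × -50 = -250
Step 5: New sum = 784000 + -250 = 783750
Step 6: Difference = |783750 - 784000| = 250
        (Sum decreased by 250)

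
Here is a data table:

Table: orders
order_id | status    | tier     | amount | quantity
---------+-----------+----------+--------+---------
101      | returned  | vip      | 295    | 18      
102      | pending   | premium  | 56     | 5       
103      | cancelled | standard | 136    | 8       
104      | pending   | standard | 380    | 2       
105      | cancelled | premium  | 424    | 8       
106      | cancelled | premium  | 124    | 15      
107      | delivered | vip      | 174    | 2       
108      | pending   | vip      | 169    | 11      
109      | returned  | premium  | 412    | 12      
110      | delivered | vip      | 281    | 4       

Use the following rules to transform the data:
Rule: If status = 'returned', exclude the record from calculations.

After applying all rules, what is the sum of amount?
1744

Step 1: Identify records where status = 'returned'
Step 2: The excluded records sum to 707
Step 3: Original total amount = 2451
Step 4: Remaining total = 2451 - 707 = 1744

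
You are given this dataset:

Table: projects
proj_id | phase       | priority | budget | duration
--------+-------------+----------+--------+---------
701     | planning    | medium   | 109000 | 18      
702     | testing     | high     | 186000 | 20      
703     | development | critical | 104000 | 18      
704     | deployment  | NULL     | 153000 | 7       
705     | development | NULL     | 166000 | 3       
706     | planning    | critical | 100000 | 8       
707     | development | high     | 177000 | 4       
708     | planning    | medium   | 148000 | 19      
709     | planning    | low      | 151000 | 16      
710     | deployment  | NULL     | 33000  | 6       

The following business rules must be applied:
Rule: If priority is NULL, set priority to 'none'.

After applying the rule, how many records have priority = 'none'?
3

Step 1: Count records where priority IS NULL
Step 2: Found 3 records with NULL priority
Step 3: These records will have priority set to 'none'
Step 4: Records already having priority = 'none': 0
Step 5: Answer: 3 + 0 = 3 records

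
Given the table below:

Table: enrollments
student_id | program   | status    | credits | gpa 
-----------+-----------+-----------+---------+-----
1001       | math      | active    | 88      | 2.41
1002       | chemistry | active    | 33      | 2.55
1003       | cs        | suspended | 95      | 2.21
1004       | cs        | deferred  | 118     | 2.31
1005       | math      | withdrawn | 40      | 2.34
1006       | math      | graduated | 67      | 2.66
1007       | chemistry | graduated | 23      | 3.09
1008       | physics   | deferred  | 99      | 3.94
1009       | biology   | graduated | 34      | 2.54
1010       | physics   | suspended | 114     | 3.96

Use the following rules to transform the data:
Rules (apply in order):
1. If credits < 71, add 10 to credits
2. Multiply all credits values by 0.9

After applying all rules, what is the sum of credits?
684.9

Step 1: Apply Rule 1 - Add 10 to records with credits < 71
  - 5 records affected: 197 + (5 × 10) = 247
  - Unaffected records: 514
  - Sum after Rule 1: 761
Step 2: Apply Rule 2 - Multiply all by 0.9
  - 761 × 0.9 = 684.9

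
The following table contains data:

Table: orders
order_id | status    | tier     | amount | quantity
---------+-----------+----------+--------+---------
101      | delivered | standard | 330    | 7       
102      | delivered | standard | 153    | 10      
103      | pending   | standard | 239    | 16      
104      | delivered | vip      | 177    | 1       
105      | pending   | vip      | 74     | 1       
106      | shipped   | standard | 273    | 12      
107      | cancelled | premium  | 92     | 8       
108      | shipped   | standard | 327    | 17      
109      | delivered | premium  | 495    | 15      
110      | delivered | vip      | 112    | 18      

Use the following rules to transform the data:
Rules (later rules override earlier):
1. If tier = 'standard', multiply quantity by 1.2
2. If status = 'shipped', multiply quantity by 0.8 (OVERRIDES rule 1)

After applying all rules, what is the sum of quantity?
105.8

Step 1: Rule 2 takes priority for records with status = 'shipped'
  - 2 records: 29 × 0.8 = 23.2
Step 2: Rule 1 applies to remaining records with tier = 'standard'
  - 3 records: 33 × 1.2 = 39.6
Step 3: Other records unchanged: 43
Step 4: Final sum = 23.2 + 39.6 + 43 = 105.8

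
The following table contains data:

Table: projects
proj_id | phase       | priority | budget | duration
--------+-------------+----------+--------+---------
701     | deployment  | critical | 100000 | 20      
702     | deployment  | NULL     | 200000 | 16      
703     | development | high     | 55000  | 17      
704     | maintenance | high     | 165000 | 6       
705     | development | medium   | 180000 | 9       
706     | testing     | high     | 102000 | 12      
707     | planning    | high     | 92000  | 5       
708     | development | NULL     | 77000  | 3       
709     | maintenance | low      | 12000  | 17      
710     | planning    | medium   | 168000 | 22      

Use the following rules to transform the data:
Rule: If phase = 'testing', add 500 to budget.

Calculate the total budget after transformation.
1151500

Step 1: Count records where phase = 'testing': 1
Step 2: Total bonus added: 1 × 500 = 500
Step 3: Original sum of budget: 1151000
Step 4: Final sum = 1151000 + 500 = 1151500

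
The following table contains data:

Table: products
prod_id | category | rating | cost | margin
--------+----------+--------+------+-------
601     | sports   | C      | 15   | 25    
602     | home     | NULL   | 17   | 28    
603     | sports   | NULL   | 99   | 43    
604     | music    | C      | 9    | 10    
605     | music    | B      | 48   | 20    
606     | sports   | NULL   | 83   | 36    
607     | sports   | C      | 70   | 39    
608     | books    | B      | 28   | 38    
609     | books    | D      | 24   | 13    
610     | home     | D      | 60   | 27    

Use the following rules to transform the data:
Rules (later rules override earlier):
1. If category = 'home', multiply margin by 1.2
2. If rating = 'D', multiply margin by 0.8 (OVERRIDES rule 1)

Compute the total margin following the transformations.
276.6

Step 1: Rule 2 takes priority for records with rating = 'D'
  - 2 records: 40 × 0.8 = 32.0
Step 2: Rule 1 applies to remaining records with category = 'home'
  - 1 records: 28 × 1.2 = 33.6
Step 3: Other records unchanged: 211
Step 4: Final sum = 32.0 + 33.6 + 211 = 276.6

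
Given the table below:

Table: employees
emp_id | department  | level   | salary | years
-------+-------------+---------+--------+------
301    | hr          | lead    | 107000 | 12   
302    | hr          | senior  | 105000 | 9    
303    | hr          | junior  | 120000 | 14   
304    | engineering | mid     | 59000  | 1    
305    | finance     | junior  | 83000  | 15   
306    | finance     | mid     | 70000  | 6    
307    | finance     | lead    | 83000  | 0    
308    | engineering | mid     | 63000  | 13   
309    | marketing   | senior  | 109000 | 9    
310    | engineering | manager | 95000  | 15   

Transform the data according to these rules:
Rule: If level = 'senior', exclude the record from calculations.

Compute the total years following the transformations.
76

Step 1: Identify records where level = 'senior'
Step 2: The excluded records sum to 18
Step 3: Original total years = 94
Step 4: Remaining total = 94 - 18 = 76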